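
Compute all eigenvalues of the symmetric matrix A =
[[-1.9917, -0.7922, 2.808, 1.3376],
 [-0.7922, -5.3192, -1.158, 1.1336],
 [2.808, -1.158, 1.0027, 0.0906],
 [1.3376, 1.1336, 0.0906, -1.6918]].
sigma(A) ≈ {-6, -4, -1, 3}

A is real symmetric, so its spectrum consists of real eigenvalues. Expanding the characteristic polynomial of the displayed matrix gives
  det(λ I - A) = p(λ) = λ^4 + (8)λ^3 + (1)λ^2 + (-78)λ + (-71.9986).
Solving p(λ) = 0 yields eigenvalues ≈ -6, -4, -1, 3. (A is shown rounded to 4 decimals, so these recover the underlying integer eigenvalues to within that precision.)
Verification: the trace of A = -8 equals the sum of eigenvalues -8, and det(A) ≈ -71.9986 matches the eigenvalue product -72.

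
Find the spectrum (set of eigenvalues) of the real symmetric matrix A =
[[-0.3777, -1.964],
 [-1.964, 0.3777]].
sigma(A) ≈ {-2, 2}

A is real symmetric, so its spectrum consists of real eigenvalues. Expanding the characteristic polynomial of the displayed matrix gives
  det(λ I - A) = p(λ) = λ^2 + (0)λ + (-4).
Solving p(λ) = 0 yields eigenvalues ≈ -2, 2. (A is shown rounded to 4 decimals, so these recover the underlying integer eigenvalues to within that precision.)
Verification: the trace of A = 0 equals the sum of eigenvalues 0, and det(A) ≈ -4.0000 matches the eigenvalue product -4.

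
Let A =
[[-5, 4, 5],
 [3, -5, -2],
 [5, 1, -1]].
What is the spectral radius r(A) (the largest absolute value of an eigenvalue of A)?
r(A) ≈ 10.2699

The eigenvalues of A are the roots of its characteristic polynomial. With M = A (coefficients from the trace, the sum of principal 2x2 minors, and det A):
  p(λ) = det(λ I - M) = λ^3 + 11λ^2 - 77.
No integer candidate from the rational root theorem (±divisors of 77) is a root, so the roots are irrational. The cubic discriminant is Δ = 249865 > 0, so there are three distinct real roots. p(-11) = -77 and p(-10) = 23 have opposite signs, so a root lies in (-11, -10); Newton's method refines it to λ ≈ -10.2699. p(-4) = 35 and p(-3) = -5 have opposite signs, so a root lies in (-4, -3); Newton's method refines it to λ ≈ -3.1274. p(2) = -25 and p(3) = 49 have opposite signs, so a root lies in (2, 3); Newton's method refines it to λ ≈ 2.3974. Check (Vieta): the three roots sum to -11, matching tr M = -11.
Thus the eigenvalues (to 4 decimals) are -10.2699 (modulus 10.2699); -3.1274 (modulus 3.1274); 2.3974 (modulus 2.3974). The spectral radius is the largest modulus: r(A) ≈ 10.2699. (Cross-check: r(A) ≤ ||A||_2 ≈ 10.4301; equality holds whenever A is normal, though it can also hold for some non-normal A.)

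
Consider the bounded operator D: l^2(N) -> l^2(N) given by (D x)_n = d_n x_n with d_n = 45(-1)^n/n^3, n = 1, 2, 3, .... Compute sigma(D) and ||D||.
sigma(D) = {45(-1)^n/n^3 : n ≥ 1} ∪ {0}; ||D|| = 45

A bounded diagonal operator on l^2 with diagonal entries d_n has spectrum equal to the closure of {d_n : n ≥ 1}: every d_n is an eigenvalue (with eigenvector e_n), so {d_n} ⊂ sigma(D); the spectrum is closed, so its closure is too; and for lambda not in the closure, (D - lambda I) has bounded inverse (the diagonal entries 1/(d_n - lambda) are bounded). For our sequence d_n = 45(-1)^n/n^3, n = 1, 2, 3, ...:
  - {d_n} = {45(-1)^n/n^3 : n ≥ 1}; the only limit point is 0
  - closure = {45(-1)^n/n^3 : n ≥ 1} ∪ {0}
For the norm: a diagonal operator has ||D|| = sup_n |d_n|. Here |d_n| = 45/n^3 is decreasing, so sup_n |d_n| = |d_1| = 45. So ||D|| = 45.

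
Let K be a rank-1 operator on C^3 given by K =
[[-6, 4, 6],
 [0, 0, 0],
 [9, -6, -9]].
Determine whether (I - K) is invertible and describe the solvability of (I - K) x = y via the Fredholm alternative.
(I - K) is invertible (det(I - K) = 16 ≠ 0), so for every y in C^3 the equation (I - K) x = y has a unique solution.

K has rank 1, so it is an outer product K = u v^T: every row of K is a multiple of one row vector. Reading off the entries, u = (-2, 0, 3) and v = (3, -2, -3) (row i of K equals u_i·v^T). A rank-one matrix u v^T satisfies K u = u (v·u) and kills the (2)-dimensional subspace v^⊥, so its characteristic polynomial is lambda^2 (lambda - v·u) with v·u = tr K = -15. Hence the eigenvalues of I - K are 1 (multiplicity 2) and 1 - (-15) = 16, so det(I - K) = 16. (Direct check: I - K =
[[7, -4, -6],
 [0, 1, 0],
 [-9, 6, 10]]
has determinant 16.) The finite-dimensional Fredholm alternative says: either (I - K) is invertible, or ker(I - K) ≠ {0} and then range(I - K) = ker((I - K)^*)^⊥, with dim ker(I - K) = dim ker((I - K)^*). Since det(I - K) ≠ 0, 1 is not an eigenvalue of K and ker(I - K) = {0}, so we are in the first case: for every y there is a unique x = (I - K)^(-1) y. Explicitly, by the Sherman–Morrison formula, (I - u v^T)^(-1) = I + u v^T/(1 - v·u), i.e. (I - K)^(-1) = I + K/(16).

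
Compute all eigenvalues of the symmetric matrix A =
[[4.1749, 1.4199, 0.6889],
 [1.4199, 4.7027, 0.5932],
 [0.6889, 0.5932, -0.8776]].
sigma(A) ≈ {-1, 3, 6}

A is real symmetric, so its spectrum consists of real eigenvalues. Expanding the characteristic polynomial of the displayed matrix gives
  det(λ I - A) = p(λ) = λ^3 + (-8)λ^2 + (9)λ + (18.0013).
Solving p(λ) = 0 yields eigenvalues ≈ -1, 3, 6. (A is shown rounded to 4 decimals, so these recover the underlying integer eigenvalues to within that precision.)
Verification: the trace of A = 8 equals the sum of eigenvalues 8, and det(A) ≈ -18.0013 matches the eigenvalue product -18.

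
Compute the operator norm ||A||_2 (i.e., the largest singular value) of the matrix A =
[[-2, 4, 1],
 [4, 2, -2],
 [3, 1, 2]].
||A||_2 ≈ 5.5215 (= sqrt(largest eigenvalue of A^T A))

||A||_2 = sigma_max(A) = sqrt(lambda_max(A^T A)). Form the symmetric matrix M = A^T A =
[[29, 3, -4],
 [3, 21, 2],
 [-4, 2, 9]].
Its characteristic polynomial (trace, sum of principal 2x2 minors, determinant of M give the coefficients) is
  p(λ) = det(λ I - M) = λ^3 - 59λ^2 + 1030λ - 4900.
No integer candidate from the rational root theorem (±divisors of 4900) is a root, so the roots are irrational. The cubic discriminant is Δ = 8300500 > 0, so there are three distinct real roots. p(7) = -238 and p(8) = 76 have opposite signs, so a root lies in (7, 8); Newton's method refines it to λ ≈ 7.7355. p(20) = 100 and p(21) = -28 have opposite signs, so a root lies in (20, 21); Newton's method refines it to λ ≈ 20.7775. p(30) = -100 and p(31) = 122 have opposite signs, so a root lies in (30, 31); Newton's method refines it to λ ≈ 30.487. Check (Vieta): the three roots sum to 59, matching tr M = 59.
So the eigenvalues of A^T A are ≈ 7.7355, 20.7775, 30.487 (all ≥ 0, as they must be for A^T A). The largest is λ_max ≈ 30.487, hence ||A||_2 = sqrt(λ_max) ≈ 5.5215.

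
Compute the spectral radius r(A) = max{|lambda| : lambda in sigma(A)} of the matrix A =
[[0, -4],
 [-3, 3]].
r(A) = (3 + sqrt(57))/2 ≈ 5.2749

The eigenvalues of A are the roots of its characteristic polynomial. With M = A (coefficients from the trace and determinant):
  p(λ) = det(λ I - M) = λ^2 - 3λ - 12.
For λ^2 - 3λ - 12 the discriminant is 57. It is nonnegative but not a perfect square, so the roots are real and irrational: λ = (3 ± sqrt(57))/2 ≈ 5.2749, -2.2749.
Thus the eigenvalues (to 4 decimals) are 5.2749 (modulus 5.2749); -2.2749 (modulus 2.2749). The spectral radius is the largest modulus: r(A) = (3 + sqrt(57))/2 ≈ 5.2749. (Cross-check: r(A) ≤ ||A||_2 ≈ 5.389; equality holds whenever A is normal, though it can also hold for some non-normal A.)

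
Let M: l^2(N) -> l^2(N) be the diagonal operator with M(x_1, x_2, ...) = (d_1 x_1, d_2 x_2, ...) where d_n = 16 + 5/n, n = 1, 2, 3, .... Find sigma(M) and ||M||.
sigma(M) = {16 + 5/n : n ≥ 1} ∪ {16}; ||M|| = 21

A bounded diagonal operator on l^2 with diagonal entries d_n has spectrum equal to the closure of {d_n : n ≥ 1}: every d_n is an eigenvalue (with eigenvector e_n), so {d_n} ⊂ sigma(M); the spectrum is closed, so its closure is too; and for lambda not in the closure, (M - lambda I) has bounded inverse (the diagonal entries 1/(d_n - lambda) are bounded). For our sequence d_n = 16 + 5/n, n = 1, 2, 3, ...:
  - {d_n} = {16 + 5/n : n ≥ 1}; the only limit point is 16
  - closure = {16 + 5/n : n ≥ 1} ∪ {16}
For the norm: a diagonal operator has ||M|| = sup_n |d_n|. Here d_n = 16 + 5/n is positive and decreasing, so sup_n |d_n| = d_1 = 16 + 5 = 21. So ||M|| = 21.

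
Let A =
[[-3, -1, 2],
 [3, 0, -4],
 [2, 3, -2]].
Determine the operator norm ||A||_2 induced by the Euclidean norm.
||A||_2 ≈ 6.9816 (= sqrt(largest eigenvalue of A^T A))

||A||_2 = sigma_max(A) = sqrt(lambda_max(A^T A)). Form the symmetric matrix M = A^T A =
[[22, 9, -22],
 [9, 10, -8],
 [-22, -8, 24]].
Its characteristic polynomial (trace, sum of principal 2x2 minors, determinant of M give the coefficients) is
  p(λ) = det(λ I - M) = λ^3 - 56λ^2 + 359λ - 256.
No integer candidate from the rational root theorem (±divisors of 256) is a root, so the roots are irrational. The cubic discriminant is Δ = 130136676 > 0, so there are three distinct real roots. p(0) = -256 and p(1) = 48 have opposite signs, so a root lies in (0, 1); Newton's method refines it to λ ≈ 0.8153. p(6) = 98 and p(7) = -144 have opposite signs, so a root lies in (6, 7); Newton's method refines it to λ ≈ 6.4422. p(48) = -1456 and p(49) = 528 have opposite signs, so a root lies in (48, 49); Newton's method refines it to λ ≈ 48.7425. Check (Vieta): the three roots sum to 56, matching tr M = 56.
So the eigenvalues of A^T A are ≈ 0.8153, 6.4422, 48.7425 (all ≥ 0, as they must be for A^T A). The largest is λ_max ≈ 48.7425, hence ||A||_2 = sqrt(λ_max) ≈ 6.9816.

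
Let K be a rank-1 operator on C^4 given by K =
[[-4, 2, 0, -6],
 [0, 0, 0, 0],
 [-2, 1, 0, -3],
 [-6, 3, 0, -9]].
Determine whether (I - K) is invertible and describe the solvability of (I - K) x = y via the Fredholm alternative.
(I - K) is invertible (det(I - K) = 14 ≠ 0), so for every y in C^4 the equation (I - K) x = y has a unique solution.

K has rank 1, so it is an outer product K = u v^T: every row of K is a multiple of one row vector. Reading off the entries, u = (2, 0, 1, 3) and v = (-2, 1, 0, -3) (row i of K equals u_i·v^T). A rank-one matrix u v^T satisfies K u = u (v·u) and kills the (3)-dimensional subspace v^⊥, so its characteristic polynomial is lambda^3 (lambda - v·u) with v·u = tr K = -13. Hence the eigenvalues of I - K are 1 (multiplicity 3) and 1 - (-13) = 14, so det(I - K) = 14. (Direct check: I - K =
[[5, -2, 0, 6],
 [0, 1, 0, 0],
 [2, -1, 1, 3],
 [6, -3, 0, 10]]
has determinant 14.) The finite-dimensional Fredholm alternative says: either (I - K) is invertible, or ker(I - K) ≠ {0} and then range(I - K) = ker((I - K)^*)^⊥, with dim ker(I - K) = dim ker((I - K)^*). Since det(I - K) ≠ 0, 1 is not an eigenvalue of K and ker(I - K) = {0}, so we are in the first case: for every y there is a unique x = (I - K)^(-1) y. Explicitly, by the Sherman–Morrison formula, (I - u v^T)^(-1) = I + u v^T/(1 - v·u), i.e. (I - K)^(-1) = I + K/(14).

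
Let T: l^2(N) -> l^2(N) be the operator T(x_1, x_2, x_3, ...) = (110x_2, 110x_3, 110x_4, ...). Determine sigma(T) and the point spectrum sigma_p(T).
sigma(T) = closed disk {z in C : |z| ≤ 110}; sigma_p(T) = open disk {z in C : |z| < 110}

Note T = 110·V where V is the unit left shift (V x)_k = x_{k+1}; so sigma(T) = 110·sigma(V) and ||T|| = 110||V||. ||T x||^2 = 12100sum_{k≥2} |x_k|^2 ≤ 12100||x||^2, with equality on {x : x_1 = 0}, so ||T|| = 110. For any lambda with |lambda| < 110, set r = lambda/110 (|r| < 1); the vector x = (1, r, r^2, ...) is in l^2 and satisfies T x = 110(r, r^2, ...) = lambda x, so lambda is an eigenvalue. On the boundary |lambda| = 110 the geometric series diverges, so no l^2 eigenvector exists, but these lambda lie in the approximate point spectrum. Hence sigma(T) is the closed disk of radius 110 and sigma_p(T) is the open disk.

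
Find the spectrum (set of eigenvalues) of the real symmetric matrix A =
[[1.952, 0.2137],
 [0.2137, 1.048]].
sigma(A) ≈ {1, 2}

A is real symmetric, so its spectrum consists of real eigenvalues. Expanding the characteristic polynomial of the displayed matrix gives
  det(λ I - A) = p(λ) = λ^2 + (-3)λ + (2).
Solving p(λ) = 0 yields eigenvalues ≈ 1, 2. (A is shown rounded to 4 decimals, so these recover the underlying integer eigenvalues to within that precision.)
Verification: the trace of A = 3 equals the sum of eigenvalues 3, and det(A) ≈ 2.0000 matches the eigenvalue product 2.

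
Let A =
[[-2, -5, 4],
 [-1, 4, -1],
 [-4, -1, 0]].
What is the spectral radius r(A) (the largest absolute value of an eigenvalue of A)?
r(A) ≈ 4.2718

The eigenvalues of A are the roots of its characteristic polynomial. With M = A (coefficients from the trace, the sum of principal 2x2 minors, and det A):
  p(λ) = det(λ I - M) = λ^3 - 2λ^2 + 2λ - 50.
No integer candidate from the rational root theorem (±divisors of 50) is a root, so the roots are irrational. The cubic discriminant is Δ = -65516 < 0, so there is one real root and a complex-conjugate pair. p(4) = -10 and p(5) = 35 have opposite signs, so a root lies in (4, 5); Newton's method refines it to λ ≈ 4.2718. Dividing out (λ - (4.2718)) leaves approximately λ^2 + 2.2718λ + 11.7047. For λ^2 + 2.2718λ + 11.7047 the discriminant is -41.6576. It is negative, so the remaining roots are the complex-conjugate pair λ ≈ -1.1359 ± 3.2271i. Their product equals the constant term, so |λ|^2 ≈ 11.7047 and |λ| ≈ 3.4212.
Thus the eigenvalues (to 4 decimals) are 4.2718 (modulus 4.2718); -1.1359 ± 3.2271i (modulus 3.4212). The spectral radius is the largest modulus: r(A) ≈ 4.2718. (Cross-check: r(A) ≤ ||A||_2 ≈ 7.7674; equality holds whenever A is normal, though it can also hold for some non-normal A.)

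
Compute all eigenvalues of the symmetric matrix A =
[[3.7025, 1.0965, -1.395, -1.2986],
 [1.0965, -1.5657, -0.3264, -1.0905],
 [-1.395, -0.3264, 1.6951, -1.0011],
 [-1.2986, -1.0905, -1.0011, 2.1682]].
sigma(A) ≈ {-2, 0, 3, 5}

A is real symmetric, so its spectrum consists of real eigenvalues. Expanding the characteristic polynomial of the displayed matrix gives
  det(λ I - A) = p(λ) = λ^4 + (-6)λ^3 + (-1)λ^2 + (30)λ + (-0.0027).
Solving p(λ) = 0 yields eigenvalues ≈ -2, 0, 3, 5. (A is shown rounded to 4 decimals, so these recover the underlying integer eigenvalues to within that precision.)
Verification: the trace of A = 6 equals the sum of eigenvalues 6, and det(A) ≈ -0.0027 matches the eigenvalue product 0.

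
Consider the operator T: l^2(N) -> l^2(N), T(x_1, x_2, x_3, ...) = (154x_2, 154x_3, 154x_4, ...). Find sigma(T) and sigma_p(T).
sigma(T) = closed disk {z in C : |z| ≤ 154}; sigma_p(T) = open disk {z in C : |z| < 154}

Note T = 154·V where V is the unit left shift (V x)_k = x_{k+1}; so sigma(T) = 154·sigma(V) and ||T|| = 154||V||. ||T x||^2 = 23716sum_{k≥2} |x_k|^2 ≤ 23716||x||^2, with equality on {x : x_1 = 0}, so ||T|| = 154. For any lambda with |lambda| < 154, set r = lambda/154 (|r| < 1); the vector x = (1, r, r^2, ...) is in l^2 and satisfies T x = 154(r, r^2, ...) = lambda x, so lambda is an eigenvalue. On the boundary |lambda| = 154 the geometric series diverges, so no l^2 eigenvector exists, but these lambda lie in the approximate point spectrum. Hence sigma(T) is the closed disk of radius 154 and sigma_p(T) is the open disk.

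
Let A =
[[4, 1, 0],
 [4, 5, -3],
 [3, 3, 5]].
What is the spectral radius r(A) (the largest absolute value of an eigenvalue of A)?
r(A) ≈ 6.2681

The eigenvalues of A are the roots of its characteristic polynomial. With M = A (coefficients from the trace, the sum of principal 2x2 minors, and det A):
  p(λ) = det(λ I - M) = λ^3 - 14λ^2 + 70λ - 107.
No integer candidate from the rational root theorem (±divisors of 107) is a root, so the roots are irrational. The cubic discriminant is Δ = -7675 < 0, so there is one real root and a complex-conjugate pair. p(2) = -15 and p(3) = 4 have opposite signs, so a root lies in (2, 3); Newton's method refines it to λ ≈ 2.7234. Dividing out (λ - (2.7234)) leaves approximately λ^2 - 11.2766λ + 39.2896. For λ^2 - 11.2766λ + 39.2896 the discriminant is -29.9959. It is negative, so the remaining roots are the complex-conjugate pair λ ≈ 5.6383 ± 2.7384i. Their product equals the constant term, so |λ|^2 ≈ 39.2896 and |λ| ≈ 6.2681.
Thus the eigenvalues (to 4 decimals) are 2.7234 (modulus 2.7234); 5.6383 ± 2.7384i (modulus 6.2681). The spectral radius is the largest modulus: r(A) ≈ 6.2681. (Cross-check: r(A) ≤ ||A||_2 ≈ 8.442; equality holds whenever A is normal, though it can also hold for some non-normal A.)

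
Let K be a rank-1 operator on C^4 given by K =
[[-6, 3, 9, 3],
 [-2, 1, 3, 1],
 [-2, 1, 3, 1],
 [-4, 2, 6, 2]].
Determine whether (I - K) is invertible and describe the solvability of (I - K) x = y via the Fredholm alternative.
(I - K) is invertible (det(I - K) = 1 ≠ 0), so for every y in C^4 the equation (I - K) x = y has a unique solution.

K has rank 1, so it is an outer product K = u v^T: every row of K is a multiple of one row vector. Reading off the entries, u = (-3, -1, -1, -2) and v = (2, -1, -3, -1) (row i of K equals u_i·v^T). A rank-one matrix u v^T satisfies K u = u (v·u) and kills the (3)-dimensional subspace v^⊥, so its characteristic polynomial is lambda^3 (lambda - v·u) with v·u = tr K = 0. Hence the eigenvalues of I - K are 1 (multiplicity 3) and 1 - (0) = 1, so det(I - K) = 1. (Direct check: I - K =
[[7, -3, -9, -3],
 [2, 0, -3, -1],
 [2, -1, -2, -1],
 [4, -2, -6, -1]]
has determinant 1.) The finite-dimensional Fredholm alternative says: either (I - K) is invertible, or ker(I - K) ≠ {0} and then range(I - K) = ker((I - K)^*)^⊥, with dim ker(I - K) = dim ker((I - K)^*). Since det(I - K) ≠ 0, 1 is not an eigenvalue of K and ker(I - K) = {0}, so we are in the first case: for every y there is a unique x = (I - K)^(-1) y. Explicitly, by the Sherman–Morrison formula, (I - u v^T)^(-1) = I + u v^T/(1 - v·u), i.e. (I - K)^(-1) = I + K.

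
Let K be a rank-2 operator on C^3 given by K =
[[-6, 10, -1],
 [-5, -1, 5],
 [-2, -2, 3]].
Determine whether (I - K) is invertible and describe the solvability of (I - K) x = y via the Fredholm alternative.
(I - K) is invertible (det(I - K) = 48 ≠ 0), so for every y in C^3 the equation (I - K) x = y has a unique solution.

K has rank 2 and factors as K = U V^T = u1 v1^T + u2 v2^T with u1 = (3, -1, -1), v1 = (-1, 3, -1), u2 = (1, 2, 1), v2 = (-3, 1, 2) (multiplying out reproduces the displayed K). The nonzero eigenvalues of U V^T coincide with those of the 2 x 2 matrix G = V^T U = [[v1·u1, v1·u2], [v2·u1, v2·u2]] = [[-5, 4], [-12, 1]], and by the Sylvester determinant identity det(I_3 - U V^T) = det(I_2 - V^T U) = det([[6, -4], [12, 0]]) = (6)(0) - (-4)(12) = 48. (Direct check: I - K =
[[7, -10, 1],
 [5, 2, -5],
 [2, 2, -2]]
has determinant 48.) The finite-dimensional Fredholm alternative says: either (I - K) is invertible, or ker(I - K) ≠ {0} and then range(I - K) = ker((I - K)^*)^⊥, with dim ker(I - K) = dim ker((I - K)^*). Since det(I - K) ≠ 0, 1 is not an eigenvalue of K and ker(I - K) = {0}, so we are in the first case: for every y there is a unique x = (I - K)^(-1) y. (Explicitly, by the Woodbury identity, (I - U V^T)^(-1) = I + U (I_2 - G)^(-1) V^T.)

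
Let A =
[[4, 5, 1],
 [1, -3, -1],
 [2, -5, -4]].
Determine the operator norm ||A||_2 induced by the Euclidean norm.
||A||_2 ≈ 8.5737 (= sqrt(largest eigenvalue of A^T A))

||A||_2 = sigma_max(A) = sqrt(lambda_max(A^T A)). Form the symmetric matrix M = A^T A =
[[21, 7, -5],
 [7, 59, 28],
 [-5, 28, 18]].
Its characteristic polynomial (trace, sum of principal 2x2 minors, determinant of M give the coefficients) is
  p(λ) = det(λ I - M) = λ^3 - 98λ^2 + 1821λ - 1521.
No integer candidate from the rational root theorem (±divisors of 1521) is a root, so the roots are irrational. The cubic discriminant is Δ = 6790363209 > 0, so there are three distinct real roots. p(0) = -1521 and p(1) = 203 have opposite signs, so a root lies in (0, 1); Newton's method refines it to λ ≈ 0.8762. p(23) = 687 and p(24) = -441 have opposite signs, so a root lies in (23, 24); Newton's method refines it to λ ≈ 23.6148. p(73) = -1813 and p(74) = 1809 have opposite signs, so a root lies in (73, 74); Newton's method refines it to λ ≈ 73.509. Check (Vieta): the three roots sum to 98, matching tr M = 98.
So the eigenvalues of A^T A are ≈ 0.8762, 23.6148, 73.509 (all ≥ 0, as they must be for A^T A). The largest is λ_max ≈ 73.509, hence ||A||_2 = sqrt(λ_max) ≈ 8.5737.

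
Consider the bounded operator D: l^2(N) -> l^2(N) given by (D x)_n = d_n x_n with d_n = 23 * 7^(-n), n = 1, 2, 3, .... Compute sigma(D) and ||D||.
sigma(D) = {23 * 7^(-n) : n ≥ 1} ∪ {0}; ||D|| = 23/7

A bounded diagonal operator on l^2 with diagonal entries d_n has spectrum equal to the closure of {d_n : n ≥ 1}: every d_n is an eigenvalue (with eigenvector e_n), so {d_n} ⊂ sigma(D); the spectrum is closed, so its closure is too; and for lambda not in the closure, (D - lambda I) has bounded inverse (the diagonal entries 1/(d_n - lambda) are bounded). For our sequence d_n = 23 * 7^(-n), n = 1, 2, 3, ...:
  - {d_n} = {23 * 7^(-n) : n ≥ 1}; the only limit point is 0
  - closure = {23 * 7^(-n) : n ≥ 1} ∪ {0}
For the norm: a diagonal operator has ||D|| = sup_n |d_n|. Here d_n = 23 * 7^(-n) is positive and decreasing, so sup_n |d_n| = d_1 = 23/7. So ||D|| = 23/7.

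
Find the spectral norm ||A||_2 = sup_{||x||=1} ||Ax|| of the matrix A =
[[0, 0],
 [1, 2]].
||A||_2 = sqrt(5) ≈ 2.2361 (= sqrt(largest eigenvalue of A^T A))

||A||_2 = sigma_max(A) = sqrt(lambda_max(A^T A)). Form the symmetric matrix M = A^T A =
[[1, 2],
 [2, 4]].
Its characteristic polynomial (trace, determinant of M give the coefficients) is
  p(λ) = det(λ I - M) = λ^2 - 5λ.
For λ^2 - 5λ the discriminant is 25. It is a perfect square (5^2), so the roots are rational: λ = (5 ± 5)/2 = 5, 0.
So the eigenvalues of A^T A are ≈ 0, 5 (all ≥ 0, as they must be for A^T A). The largest is λ_max = 5, hence ||A||_2 = sqrt(λ_max) = sqrt(5) ≈ 2.2361.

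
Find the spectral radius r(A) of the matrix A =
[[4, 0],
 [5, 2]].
r(A) = 4

The eigenvalues of A are the roots of its characteristic polynomial. With M = A (coefficients from the trace and determinant):
  p(λ) = det(λ I - M) = λ^2 - 6λ + 8.
For λ^2 - 6λ + 8 the discriminant is 4. It is a perfect square (2^2), so the roots are rational: λ = (6 ± 2)/2 = 4, 2.
Thus the eigenvalues (to 4 decimals) are 4 (modulus 4); 2 (modulus 2). The spectral radius is the largest modulus: r(A) = 4. (Cross-check: r(A) ≤ ||A||_2 ≈ 6.5977; equality holds whenever A is normal, though it can also hold for some non-normal A.)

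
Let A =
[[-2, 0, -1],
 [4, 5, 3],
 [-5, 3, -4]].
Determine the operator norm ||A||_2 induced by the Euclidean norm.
||A||_2 ≈ 8.4672 (= sqrt(largest eigenvalue of A^T A))

||A||_2 = sigma_max(A) = sqrt(lambda_max(A^T A)). Form the symmetric matrix M = A^T A =
[[45, 5, 34],
 [5, 34, 3],
 [34, 3, 26]].
Its characteristic polynomial (trace, sum of principal 2x2 minors, determinant of M give the coefficients) is
  p(λ) = det(λ I - M) = λ^3 - 105λ^2 + 2394λ - 441.
No integer candidate from the rational root theorem (±divisors of 441) is a root, so the roots are irrational. The cubic discriminant is Δ = 8252634537 > 0, so there are three distinct real roots. p(0) = -441 and p(1) = 1849 have opposite signs, so a root lies in (0, 1); Newton's method refines it to λ ≈ 0.1857. p(33) = 153 and p(34) = -1121 have opposite signs, so a root lies in (33, 34); Newton's method refines it to λ ≈ 33.1205. p(71) = -1861 and p(72) = 855 have opposite signs, so a root lies in (71, 72); Newton's method refines it to λ ≈ 71.6938. Check (Vieta): the three roots sum to 105, matching tr M = 105.
So the eigenvalues of A^T A are ≈ 0.1857, 33.1205, 71.6938 (all ≥ 0, as they must be for A^T A). The largest is λ_max ≈ 71.6938, hence ||A||_2 = sqrt(λ_max) ≈ 8.4672.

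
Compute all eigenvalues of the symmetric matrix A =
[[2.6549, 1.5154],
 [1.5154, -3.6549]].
sigma(A) ≈ {-4, 3}

A is real symmetric, so its spectrum consists of real eigenvalues. Expanding the characteristic polynomial of the displayed matrix gives
  det(λ I - A) = p(λ) = λ^2 + (1)λ + (-12).
Solving p(λ) = 0 yields eigenvalues ≈ -4, 3. (A is shown rounded to 4 decimals, so these recover the underlying integer eigenvalues to within that precision.)
Verification: the trace of A = -1 equals the sum of eigenvalues -1, and det(A) ≈ -11.9998 matches the eigenvalue product -12.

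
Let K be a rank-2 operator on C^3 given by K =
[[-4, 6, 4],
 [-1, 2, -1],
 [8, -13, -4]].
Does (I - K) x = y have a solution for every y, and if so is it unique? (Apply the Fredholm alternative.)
(I - K) is invertible (det(I - K) = -32 ≠ 0), so for every y in C^3 the equation (I - K) x = y has a unique solution.

K has rank 2 and factors as K = U V^T = u1 v1^T + u2 v2^T with u1 = (0, 1, -2), v1 = (-1, 2, -1), u2 = (2, 0, -3), v2 = (-2, 3, 2) (multiplying out reproduces the displayed K). The nonzero eigenvalues of U V^T coincide with those of the 2 x 2 matrix G = V^T U = [[v1·u1, v1·u2], [v2·u1, v2·u2]] = [[4, 1], [-1, -10]], and by the Sylvester determinant identity det(I_3 - U V^T) = det(I_2 - V^T U) = det([[-3, -1], [1, 11]]) = (-3)(11) - (-1)(1) = -32. (Direct check: I - K =
[[5, -6, -4],
 [1, -1, 1],
 [-8, 13, 5]]
has determinant -32.) The finite-dimensional Fredholm alternative says: either (I - K) is invertible, or ker(I - K) ≠ {0} and then range(I - K) = ker((I - K)^*)^⊥, with dim ker(I - K) = dim ker((I - K)^*). Since det(I - K) ≠ 0, 1 is not an eigenvalue of K and ker(I - K) = {0}, so we are in the first case: for every y there is a unique x = (I - K)^(-1) y. (Explicitly, by the Woodbury identity, (I - U V^T)^(-1) = I + U (I_2 - G)^(-1) V^T.)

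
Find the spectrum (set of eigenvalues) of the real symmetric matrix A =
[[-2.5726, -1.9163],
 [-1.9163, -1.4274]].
sigma(A) ≈ {-4, 0}

A is real symmetric, so its spectrum consists of real eigenvalues. Expanding the characteristic polynomial of the displayed matrix gives
  det(λ I - A) = p(λ) = λ^2 + (4)λ + (0).
Solving p(λ) = 0 yields eigenvalues ≈ -4, 0. (A is shown rounded to 4 decimals, so these recover the underlying integer eigenvalues to within that precision.)
Verification: the trace of A = -4 equals the sum of eigenvalues -4, and det(A) ≈ -0.0001 matches the eigenvalue product 0.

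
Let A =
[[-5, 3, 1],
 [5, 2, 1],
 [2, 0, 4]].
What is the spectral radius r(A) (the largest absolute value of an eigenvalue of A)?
r(A) ≈ 6.8222

The eigenvalues of A are the roots of its characteristic polynomial. With M = A (coefficients from the trace, the sum of principal 2x2 minors, and det A):
  p(λ) = det(λ I - M) = λ^3 - λ^2 - 39λ + 98.
No integer candidate from the rational root theorem (±divisors of 98) is a root, so the roots are irrational. The cubic discriminant is Δ = 48677 > 0, so there are three distinct real roots. p(-7) = -21 and p(-6) = 80 have opposite signs, so a root lies in (-7, -6); Newton's method refines it to λ ≈ -6.8222. p(2) = 24 and p(3) = -1 have opposite signs, so a root lies in (2, 3); Newton's method refines it to λ ≈ 2.9457. p(4) = -10 and p(5) = 3 have opposite signs, so a root lies in (4, 5); Newton's method refines it to λ ≈ 4.8765. Check (Vieta): the three roots sum to 1, matching tr M = 1.
Thus the eigenvalues (to 4 decimals) are -6.8222 (modulus 6.8222); 2.9457 (modulus 2.9457); 4.8765 (modulus 4.8765). The spectral radius is the largest modulus: r(A) ≈ 6.8222. (Cross-check: r(A) ≤ ||A||_2 ≈ 7.4866; equality holds whenever A is normal, though it can also hold for some non-normal A.)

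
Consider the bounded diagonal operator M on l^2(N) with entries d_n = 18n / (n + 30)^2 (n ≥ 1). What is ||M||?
||M|| = 3/20 (attained at n = 30)

For M diagonal, ||M|| = sup_n |d_n|. Treat f(x) = 18x / (x + 30)^2 for real x > 0. By the quotient rule, f'(x) = 18(30 - x)/(x + 30)^3, which is positive for x < 30 and negative for x > 30. So f has a unique maximum at x = 30, and since 30 is a positive integer, the supremum over n ≥ 1 is attained at n = 30: d_30 = 18·30/(30 + 30)^2 = 18·30/3600 = 3/20. Hence ||M|| = 3/20.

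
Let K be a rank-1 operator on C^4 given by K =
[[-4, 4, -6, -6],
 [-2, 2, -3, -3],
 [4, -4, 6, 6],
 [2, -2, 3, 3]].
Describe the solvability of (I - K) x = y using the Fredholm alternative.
(I - K) is invertible (det(I - K) = -6 ≠ 0), so for every y in C^4 the equation (I - K) x = y has a unique solution.

K has rank 1, so it is an outer product K = u v^T: every row of K is a multiple of one row vector. Reading off the entries, u = (-2, -1, 2, 1) and v = (2, -2, 3, 3) (row i of K equals u_i·v^T). A rank-one matrix u v^T satisfies K u = u (v·u) and kills the (3)-dimensional subspace v^⊥, so its characteristic polynomial is lambda^3 (lambda - v·u) with v·u = tr K = 7. Hence the eigenvalues of I - K are 1 (multiplicity 3) and 1 - (7) = -6, so det(I - K) = -6. (Direct check: I - K =
[[5, -4, 6, 6],
 [2, -1, 3, 3],
 [-4, 4, -5, -6],
 [-2, 2, -3, -2]]
has determinant -6.) The finite-dimensional Fredholm alternative says: either (I - K) is invertible, or ker(I - K) ≠ {0} and then range(I - K) = ker((I - K)^*)^⊥, with dim ker(I - K) = dim ker((I - K)^*). Since det(I - K) ≠ 0, 1 is not an eigenvalue of K and ker(I - K) = {0}, so we are in the first case: for every y there is a unique x = (I - K)^(-1) y. Explicitly, by the Sherman–Morrison formula, (I - u v^T)^(-1) = I + u v^T/(1 - v·u), i.e. (I - K)^(-1) = I + K/(-6).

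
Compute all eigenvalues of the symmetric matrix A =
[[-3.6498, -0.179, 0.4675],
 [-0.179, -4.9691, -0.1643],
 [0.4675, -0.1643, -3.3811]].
sigma(A) ≈ {-5, -4, -3}

A is real symmetric, so its spectrum consists of real eigenvalues. Expanding the characteristic polynomial of the displayed matrix gives
  det(λ I - A) = p(λ) = λ^3 + (12)λ^2 + (47)λ + (60).
Solving p(λ) = 0 yields eigenvalues ≈ -5, -4, -3. (A is shown rounded to 4 decimals, so these recover the underlying integer eigenvalues to within that precision.)
Verification: the trace of A = -12 equals the sum of eigenvalues -12, and det(A) ≈ -60.0000 matches the eigenvalue product -60.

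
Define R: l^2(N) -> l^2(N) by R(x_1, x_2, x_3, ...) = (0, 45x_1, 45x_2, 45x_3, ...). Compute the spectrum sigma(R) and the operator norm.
sigma(R) = closed disk {z in C : |z| ≤ 45}; ||R|| = 45

Note R = 45·U where U is the unit right shift (U x)_k = x_{k-1} (with x_0 := 0); so ||R|| = 45||U|| and sigma(R) = 45·sigma(U). ||R x||^2 = sum_{k≥1} |45x_k|^2 = 2025||x||^2, so ||R|| = 45 and sigma(R) ⊂ {|z| ≤ 45}. For any |lambda| < 45, the equation (R - lambda I) x = 0 forces x_1 = 0, then 45x_k = lambda x_{k+1} ⇒ x = 0, so R has no eigenvalues. But (R - lambda I) is not surjective for |lambda| < 45: solving (R - lambda I) x = e_1 would require x_n proportional to (lambda/45)^(-n), which is not in l^2. So every |lambda| < 45 lies in the residual spectrum. The boundary |lambda| = 45 is in the approximate point spectrum (the spectrum is closed). Hence sigma(R) is the closed disk of radius 45.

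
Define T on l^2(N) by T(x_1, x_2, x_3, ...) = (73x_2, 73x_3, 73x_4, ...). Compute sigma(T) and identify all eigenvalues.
sigma(T) = closed disk {z in C : |z| ≤ 73}; sigma_p(T) = open disk {z in C : |z| < 73}

Note T = 73·V where V is the unit left shift (V x)_k = x_{k+1}; so sigma(T) = 73·sigma(V) and ||T|| = 73||V||. ||T x||^2 = 5329sum_{k≥2} |x_k|^2 ≤ 5329||x||^2, with equality on {x : x_1 = 0}, so ||T|| = 73. For any lambda with |lambda| < 73, set r = lambda/73 (|r| < 1); the vector x = (1, r, r^2, ...) is in l^2 and satisfies T x = 73(r, r^2, ...) = lambda x, so lambda is an eigenvalue. On the boundary |lambda| = 73 the geometric series diverges, so no l^2 eigenvector exists, but these lambda lie in the approximate point spectrum. Hence sigma(T) is the closed disk of radius 73 and sigma_p(T) is the open disk.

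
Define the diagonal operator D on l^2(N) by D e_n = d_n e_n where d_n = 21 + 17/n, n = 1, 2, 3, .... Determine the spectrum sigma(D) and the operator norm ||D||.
sigma(D) = {21 + 17/n : n ≥ 1} ∪ {21}; ||D|| = 38

A bounded diagonal operator on l^2 with diagonal entries d_n has spectrum equal to the closure of {d_n : n ≥ 1}: every d_n is an eigenvalue (with eigenvector e_n), so {d_n} ⊂ sigma(D); the spectrum is closed, so its closure is too; and for lambda not in the closure, (D - lambda I) has bounded inverse (the diagonal entries 1/(d_n - lambda) are bounded). For our sequence d_n = 21 + 17/n, n = 1, 2, 3, ...:
  - {d_n} = {21 + 17/n : n ≥ 1}; the only limit point is 21
  - closure = {21 + 17/n : n ≥ 1} ∪ {21}
For the norm: a diagonal operator has ||D|| = sup_n |d_n|. Here d_n = 21 + 17/n is positive and decreasing, so sup_n |d_n| = d_1 = 21 + 17 = 38. So ||D|| = 38.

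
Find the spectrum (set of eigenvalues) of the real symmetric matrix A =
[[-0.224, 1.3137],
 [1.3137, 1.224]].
sigma(A) ≈ {-1, 2}

A is real symmetric, so its spectrum consists of real eigenvalues. Expanding the characteristic polynomial of the displayed matrix gives
  det(λ I - A) = p(λ) = λ^2 + (-1)λ + (-2).
Solving p(λ) = 0 yields eigenvalues ≈ -1, 2. (A is shown rounded to 4 decimals, so these recover the underlying integer eigenvalues to within that precision.)
Verification: the trace of A = 1 equals the sum of eigenvalues 1, and det(A) ≈ -2.0000 matches the eigenvalue product -2.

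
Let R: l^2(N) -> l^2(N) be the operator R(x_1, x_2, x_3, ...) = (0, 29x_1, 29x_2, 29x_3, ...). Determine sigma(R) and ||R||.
sigma(R) = closed disk {z in C : |z| ≤ 29}; ||R|| = 29

Note R = 29·U where U is the unit right shift (U x)_k = x_{k-1} (with x_0 := 0); so ||R|| = 29||U|| and sigma(R) = 29·sigma(U). ||R x||^2 = sum_{k≥1} |29x_k|^2 = 841||x||^2, so ||R|| = 29 and sigma(R) ⊂ {|z| ≤ 29}. For any |lambda| < 29, the equation (R - lambda I) x = 0 forces x_1 = 0, then 29x_k = lambda x_{k+1} ⇒ x = 0, so R has no eigenvalues. But (R - lambda I) is not surjective for |lambda| < 29: solving (R - lambda I) x = e_1 would require x_n proportional to (lambda/29)^(-n), which is not in l^2. So every |lambda| < 29 lies in the residual spectrum. The boundary |lambda| = 29 is in the approximate point spectrum (the spectrum is closed). Hence sigma(R) is the closed disk of radius 29.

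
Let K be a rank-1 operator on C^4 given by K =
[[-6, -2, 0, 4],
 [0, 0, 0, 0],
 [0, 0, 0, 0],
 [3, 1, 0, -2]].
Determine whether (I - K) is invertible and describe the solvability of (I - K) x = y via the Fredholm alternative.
(I - K) is invertible (det(I - K) = 9 ≠ 0), so for every y in C^4 the equation (I - K) x = y has a unique solution.

K has rank 1, so it is an outer product K = u v^T: every row of K is a multiple of one row vector. Reading off the entries, u = (-2, 0, 0, 1) and v = (3, 1, 0, -2) (row i of K equals u_i·v^T). A rank-one matrix u v^T satisfies K u = u (v·u) and kills the (3)-dimensional subspace v^⊥, so its characteristic polynomial is lambda^3 (lambda - v·u) with v·u = tr K = -8. Hence the eigenvalues of I - K are 1 (multiplicity 3) and 1 - (-8) = 9, so det(I - K) = 9. (Direct check: I - K =
[[7, 2, 0, -4],
 [0, 1, 0, 0],
 [0, 0, 1, 0],
 [-3, -1, 0, 3]]
has determinant 9.) The finite-dimensional Fredholm alternative says: either (I - K) is invertible, or ker(I - K) ≠ {0} and then range(I - K) = ker((I - K)^*)^⊥, with dim ker(I - K) = dim ker((I - K)^*). Since det(I - K) ≠ 0, 1 is not an eigenvalue of K and ker(I - K) = {0}, so we are in the first case: for every y there is a unique x = (I - K)^(-1) y. Explicitly, by the Sherman–Morrison formula, (I - u v^T)^(-1) = I + u v^T/(1 - v·u), i.e. (I - K)^(-1) = I + K/(9).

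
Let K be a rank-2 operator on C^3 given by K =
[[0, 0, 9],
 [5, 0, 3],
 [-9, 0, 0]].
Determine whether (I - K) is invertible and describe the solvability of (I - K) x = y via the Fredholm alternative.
(I - K) is invertible (det(I - K) = 82 ≠ 0), so for every y in C^3 the equation (I - K) x = y has a unique solution.

K has rank 2 and factors as K = U V^T = u1 v1^T + u2 v2^T with u1 = (-3, -1, 0), v1 = (1, 0, -3), u2 = (1, 2, -3), v2 = (3, 0, 0) (multiplying out reproduces the displayed K). The nonzero eigenvalues of U V^T coincide with those of the 2 x 2 matrix G = V^T U = [[v1·u1, v1·u2], [v2·u1, v2·u2]] = [[-3, 10], [-9, 3]], and by the Sylvester determinant identity det(I_3 - U V^T) = det(I_2 - V^T U) = det([[4, -10], [9, -2]]) = (4)(-2) - (-10)(9) = 82. (Direct check: I - K =
[[1, 0, -9],
 [-5, 1, -3],
 [9, 0, 1]]
has determinant 82.) The finite-dimensional Fredholm alternative says: either (I - K) is invertible, or ker(I - K) ≠ {0} and then range(I - K) = ker((I - K)^*)^⊥, with dim ker(I - K) = dim ker((I - K)^*). Since det(I - K) ≠ 0, 1 is not an eigenvalue of K and ker(I - K) = {0}, so we are in the first case: for every y there is a unique x = (I - K)^(-1) y. (Explicitly, by the Woodbury identity, (I - U V^T)^(-1) = I + U (I_2 - G)^(-1) V^T.)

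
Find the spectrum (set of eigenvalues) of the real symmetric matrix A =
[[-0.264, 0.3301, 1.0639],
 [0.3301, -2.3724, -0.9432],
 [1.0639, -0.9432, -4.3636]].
sigma(A) ≈ {-5, -2, 0}

A is real symmetric, so its spectrum consists of real eigenvalues. Expanding the characteristic polynomial of the displayed matrix gives
  det(λ I - A) = p(λ) = λ^3 + (7)λ^2 + (10)λ + (0).
Solving p(λ) = 0 yields eigenvalues ≈ -5, -2, 0. (A is shown rounded to 4 decimals, so these recover the underlying integer eigenvalues to within that precision.)
Verification: the trace of A = -7 equals the sum of eigenvalues -7, and det(A) ≈ 0.0002 matches the eigenvalue product 0.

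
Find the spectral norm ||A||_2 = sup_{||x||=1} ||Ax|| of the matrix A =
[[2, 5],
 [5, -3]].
||A||_2 = sqrt((63 + sqrt(125))/2) ≈ 6.0902 (= sqrt(largest eigenvalue of A^T A))

||A||_2 = sigma_max(A) = sqrt(lambda_max(A^T A)). Form the symmetric matrix M = A^T A =
[[29, -5],
 [-5, 34]].
Its characteristic polynomial (trace, determinant of M give the coefficients) is
  p(λ) = det(λ I - M) = λ^2 - 63λ + 961.
For λ^2 - 63λ + 961 the discriminant is 125. It is nonnegative but not a perfect square, so the roots are real and irrational: λ = (63 ± sqrt(125))/2 ≈ 37.0902, 25.9098.
So the eigenvalues of A^T A are ≈ 25.9098, 37.0902 (all ≥ 0, as they must be for A^T A). The largest is λ_max = (63 + sqrt(125))/2 ≈ 37.0902, hence ||A||_2 = sqrt(λ_max) = sqrt((63 + sqrt(125))/2) ≈ 6.0902.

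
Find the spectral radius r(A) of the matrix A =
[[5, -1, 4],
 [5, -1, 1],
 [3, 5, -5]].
r(A) ≈ 6.5731

The eigenvalues of A are the roots of its characteristic polynomial. With M = A (coefficients from the trace, the sum of principal 2x2 minors, and det A):
  p(λ) = det(λ I - M) = λ^3 + λ^2 - 37λ - 84.
No integer candidate from the rational root theorem (±divisors of 84) is a root, so the roots are irrational. The cubic discriminant is Δ = 69749 > 0, so there are three distinct real roots. p(-6) = -42 and p(-5) = 1 have opposite signs, so a root lies in (-6, -5); Newton's method refines it to λ ≈ -5.0351. p(-3) = 9 and p(-2) = -14 have opposite signs, so a root lies in (-3, -2); Newton's method refines it to λ ≈ -2.538. p(6) = -54 and p(7) = 49 have opposite signs, so a root lies in (6, 7); Newton's method refines it to λ ≈ 6.5731. Check (Vieta): the three roots sum to -1, matching tr M = -1.
Thus the eigenvalues (to 4 decimals) are -5.0351 (modulus 5.0351); -2.538 (modulus 2.538); 6.5731 (modulus 6.5731). The spectral radius is the largest modulus: r(A) ≈ 6.5731. (Cross-check: r(A) ≤ ||A||_2 ≈ 8.2692; equality holds whenever A is normal, though it can also hold for some non-normal A.)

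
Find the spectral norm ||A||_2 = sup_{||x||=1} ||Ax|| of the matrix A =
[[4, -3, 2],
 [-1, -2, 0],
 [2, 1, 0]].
||A||_2 ≈ 5.4824 (= sqrt(largest eigenvalue of A^T A))

||A||_2 = sigma_max(A) = sqrt(lambda_max(A^T A)). Form the symmetric matrix M = A^T A =
[[21, -8, 8],
 [-8, 14, -6],
 [8, -6, 4]].
Its characteristic polynomial (trace, sum of principal 2x2 minors, determinant of M give the coefficients) is
  p(λ) = det(λ I - M) = λ^3 - 39λ^2 + 270λ - 36.
No integer candidate from the rational root theorem (±divisors of 36) is a root, so the roots are irrational. The cubic discriminant is Δ = 30395412 > 0, so there are three distinct real roots. p(0) = -36 and p(1) = 196 have opposite signs, so a root lies in (0, 1); Newton's method refines it to λ ≈ 0.136. p(8) = 140 and p(9) = -36 have opposite signs, so a root lies in (8, 9); Newton's method refines it to λ ≈ 8.8071. p(30) = -36 and p(31) = 646 have opposite signs, so a root lies in (30, 31); Newton's method refines it to λ ≈ 30.0569. Check (Vieta): the three roots sum to 39, matching tr M = 39.
So the eigenvalues of A^T A are ≈ 0.136, 8.8071, 30.0569 (all ≥ 0, as they must be for A^T A). The largest is λ_max ≈ 30.0569, hence ||A||_2 = sqrt(λ_max) ≈ 5.4824.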